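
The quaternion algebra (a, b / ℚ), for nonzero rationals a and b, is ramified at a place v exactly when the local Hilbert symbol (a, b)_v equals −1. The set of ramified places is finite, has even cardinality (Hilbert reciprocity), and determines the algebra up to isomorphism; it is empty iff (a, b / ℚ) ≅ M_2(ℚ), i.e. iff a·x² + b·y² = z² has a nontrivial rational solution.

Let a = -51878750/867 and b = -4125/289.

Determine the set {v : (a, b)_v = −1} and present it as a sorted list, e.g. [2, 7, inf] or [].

[5, 7, 11, inf]

(a, b) ≡ (-42, -165) mod (ℚ^×)²; places V = {2, 3, 5, 7, 11, 17, ∞}.
(a,b)_11: α=2, u≡7; β=1, v≡7 (mod 11); (7|11)=-1, (7|11)=-1; sign (−1)^0·-1^1·-1^2 = -1.
(a,b)_∞: sgn(-42)=−, sgn(-165)=−, so -1.
(a,b)_3: α=-1, u≡1; β=1, v≡2 (mod 3); (1|3)=+1, (2|3)=-1; sign (−1)^1·+1^1·-1^-1 = +1.
(a,b)_2: α=1, β=0; u≡3, v≡3 (mod 8); ε(u)ε(v)=1·1, αω(v)=1·1, βω(u)=0·1; sum ≡ 0  ⇒  +1.
(a,b)_5: α=4, u≡2; β=3, v≡3 (mod 5); (2|5)=-1, (3|5)=-1; sign (−1)^0·-1^3·-1^4 = -1.
(a,b)_7: α=3, u≡1; β=0, v≡6 (mod 7); (1|7)=+1, (6|7)=-1; sign (−1)^0·+1^0·-1^3 = -1.
(a,b)_17: α=-2, u≡16; β=-2, v≡6 (mod 17); (16|17)=+1, (6|17)=-1; sign (−1)^0·+1^-2·-1^-2 = +1.
|Ram(-42, -165)| = 4, even; anisotropic at {5, 7, 11, ∞}.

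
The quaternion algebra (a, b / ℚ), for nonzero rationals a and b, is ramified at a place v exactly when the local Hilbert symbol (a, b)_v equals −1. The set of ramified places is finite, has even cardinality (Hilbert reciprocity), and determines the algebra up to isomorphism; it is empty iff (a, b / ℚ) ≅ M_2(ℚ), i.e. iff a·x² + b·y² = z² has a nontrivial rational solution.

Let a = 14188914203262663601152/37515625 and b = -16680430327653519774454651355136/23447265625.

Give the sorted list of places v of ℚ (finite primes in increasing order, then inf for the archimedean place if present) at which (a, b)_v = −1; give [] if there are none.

(a, b) ≡ (3, -55106061) mod (ℚ^×)²; places V = {2, 3, 5, 7, 13, 17, 19, 29, 37, 53, ∞}.
(a,b)_17: α=2, u≡10; β=3, v≡5 (mod 17); (10|17)=-1, (5|17)=-1; sign (−1)^0·-1^3·-1^2 = -1.
(a,b)_19: α=2, u≡13; β=3, v≡8 (mod 19); (13|19)=-1, (8|19)=-1; sign (−1)^0·-1^3·-1^2 = -1.
(a,b)_3: α=5, u≡1; β=5, v≡1 (mod 3); (1|3)=+1, (1|3)=+1; sign (−1)^1·+1^5·+1^5 = -1.
(a,b)_2: α=10, β=16; u≡3, v≡3 (mod 8); ε(u)ε(v)=1·1, αω(v)=10·1, βω(u)=16·1; sum ≡ 1  ⇒  -1.
(a,b)_53: α=2, u≡27; β=3, v≡6 (mod 53); (27|53)=-1, (6|53)=+1; sign (−1)^0·-1^3·+1^2 = -1.
(a,b)_37: α=2, u≡11; β=3, v≡24 (mod 37); (11|37)=+1, (24|37)=-1; sign (−1)^0·+1^3·-1^2 = +1.
(a,b)_13: α=2, u≡3; β=2, v≡10 (mod 13); (3|13)=+1, (10|13)=+1; sign (−1)^0·+1^2·+1^2 = +1.
(a,b)_7: α=-4, u≡3; β=-4, v≡2 (mod 7); (3|7)=-1, (2|7)=+1; sign (−1)^0·-1^-4·+1^-4 = +1.
(a,b)_∞: sgn(3)=+, sgn(-55106061)=−, so +1.
(a,b)_5: α=-6, u≡2; β=-10, v≡4 (mod 5); (2|5)=-1, (4|5)=+1; sign (−1)^0·-1^-10·+1^-6 = +1.
(a,b)_29: α=2, u≡2; β=3, v≡4 (mod 29); (2|29)=-1, (4|29)=+1; sign (−1)^0·-1^3·+1^2 = -1.
|Ram(3, -55106061)| = 6, even; anisotropic at {2, 3, 17, 19, 29, 53}.

[2, 3, 17, 19, 29, 53]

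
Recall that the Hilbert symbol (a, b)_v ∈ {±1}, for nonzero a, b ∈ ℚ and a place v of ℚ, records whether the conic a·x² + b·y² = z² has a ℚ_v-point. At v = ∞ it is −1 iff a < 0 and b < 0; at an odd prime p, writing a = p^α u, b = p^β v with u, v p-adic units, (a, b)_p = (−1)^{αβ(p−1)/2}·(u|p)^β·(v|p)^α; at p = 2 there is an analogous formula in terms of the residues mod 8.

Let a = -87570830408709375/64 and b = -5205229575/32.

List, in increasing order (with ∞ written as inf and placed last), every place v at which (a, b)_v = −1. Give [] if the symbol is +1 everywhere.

Mod squares: a ≡ -7735, b ≡ -174. Check v ∈ {∞, 2, 3, 5, 7, 13, 17, 29}.
v=29: a=29^2·(≡2), b=29^1·(≡23) mod 29; (2|29)=-1, (23|29)=+1; (−1)^{2·1·14}·(-1)^1·(+1)^2 = -1.
v=17: a=17^3·(≡15), b=17^2·(≡16) mod 17; (15|17)=+1, (16|17)=+1; (−1)^{3·2·8}·(+1)^2·(+1)^3 = +1.
v=2: v_2(a)=-6, v_2(b)=-5; units ≡ 1, 1 (mod 8); ε·ε+αω+βω = 0·0+-6·0+-5·0 ≡ 0  ⇒  (a,b)_2 = +1.
v=7: a=7^3·(≡1), b=7^2·(≡1) mod 7; (1|7)=+1, (1|7)=+1; (−1)^{3·2·3}·(+1)^2·(+1)^3 = +1.
v=3: a=3^2·(≡2), b=3^1·(≡2) mod 3; (2|3)=-1, (2|3)=-1; (−1)^{2·1·1}·(-1)^1·(-1)^2 = -1.
v=∞: -7735 < 0 and -174 < 0  ⇒  (a,b)_∞ = -1.
v=5: a=5^5·(≡2), b=5^2·(≡1) mod 5; (2|5)=-1, (1|5)=+1; (−1)^{5·2·2}·(-1)^2·(+1)^5 = +1.
v=13: a=13^3·(≡3), b=13^2·(≡6) mod 13; (3|13)=+1, (6|13)=-1; (−1)^{3·2·6}·(+1)^2·(-1)^3 = -1.
(-7735, -174 / ℚ) ramifies at {3, 13, 29, ∞}: a division algebra.

[3, 13, 29, inf]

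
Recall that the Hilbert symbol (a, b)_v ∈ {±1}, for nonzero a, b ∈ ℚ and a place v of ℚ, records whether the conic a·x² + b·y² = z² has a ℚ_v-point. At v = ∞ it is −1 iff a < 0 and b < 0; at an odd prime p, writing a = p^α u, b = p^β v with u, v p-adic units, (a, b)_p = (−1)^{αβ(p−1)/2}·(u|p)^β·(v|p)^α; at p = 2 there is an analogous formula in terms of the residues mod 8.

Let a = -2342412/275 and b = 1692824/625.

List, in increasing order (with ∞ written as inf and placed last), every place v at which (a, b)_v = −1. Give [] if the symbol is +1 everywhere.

Mod squares: a ≡ -1353, b ≡ 423206. Check v ∈ {∞, 2, 3, 5, 7, 11, 19, 23, 37, 41, 43}.
v=43: a=43^0·(≡21), b=43^1·(≡1) mod 43; (21|43)=+1, (1|43)=+1; (−1)^{0·1·21}·(+1)^1·(+1)^0 = +1.
v=3: a=3^3·(≡2), b=3^0·(≡2) mod 3; (2|3)=-1, (2|3)=-1; (−1)^{3·0·1}·(-1)^0·(-1)^3 = -1.
v=11: a=11^-1·(≡9), b=11^0·(≡5) mod 11; (9|11)=+1, (5|11)=+1; (−1)^{-1·0·5}·(+1)^0·(+1)^-1 = +1.
v=37: a=37^0·(≡36), b=37^1·(≡32) mod 37; (36|37)=+1, (32|37)=-1; (−1)^{0·1·18}·(+1)^1·(-1)^0 = +1.
v=2: v_2(a)=2, v_2(b)=3; units ≡ 7, 3 (mod 8); ε·ε+αω+βω = 1·1+2·1+3·0 ≡ 1  ⇒  (a,b)_2 = -1.
v=7: a=7^0·(≡6), b=7^1·(≡5) mod 7; (6|7)=-1, (5|7)=-1; (−1)^{0·1·3}·(-1)^1·(-1)^0 = -1.
v=∞: -1353 < 0 and 423206 > 0  ⇒  (a,b)_∞ = +1.
v=5: a=5^-2·(≡3), b=5^-4·(≡4) mod 5; (3|5)=-1, (4|5)=+1; (−1)^{-2·-4·2}·(-1)^-4·(+1)^-2 = +1.
v=23: a=23^2·(≡12), b=23^0·(≡6) mod 23; (12|23)=+1, (6|23)=+1; (−1)^{2·0·11}·(+1)^0·(+1)^2 = +1.
v=19: a=19^0·(≡13), b=19^1·(≡7) mod 19; (13|19)=-1, (7|19)=+1; (−1)^{0·1·9}·(-1)^1·(+1)^0 = -1.
v=41: a=41^1·(≡5), b=41^0·(≡18) mod 41; (5|41)=+1, (18|41)=+1; (−1)^{1·0·20}·(+1)^0·(+1)^1 = +1.
Ram(-1353, 423206) = {2, 3, 7, 19}; no ℚ_2-point on the conic.

[2, 3, 7, 19]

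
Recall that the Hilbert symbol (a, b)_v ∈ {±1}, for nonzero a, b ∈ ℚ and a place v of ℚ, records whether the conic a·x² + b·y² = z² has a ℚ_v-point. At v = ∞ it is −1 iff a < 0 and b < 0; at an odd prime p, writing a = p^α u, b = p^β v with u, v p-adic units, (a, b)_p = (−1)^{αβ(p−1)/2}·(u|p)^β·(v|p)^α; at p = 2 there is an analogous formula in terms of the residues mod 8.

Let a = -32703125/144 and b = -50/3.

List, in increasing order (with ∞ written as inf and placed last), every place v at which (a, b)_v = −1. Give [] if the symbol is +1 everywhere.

(a, b) ≡ (-2093, -6) mod (ℚ^×)²; places V = {2, 3, 5, 7, 13, 23, ∞}.
(a,b)_7: α=1, u≡4; β=0, v≡2 (mod 7); (4|7)=+1, (2|7)=+1; sign (−1)^0·+1^0·+1^1 = +1.
(a,b)_∞: sgn(-2093)=−, sgn(-6)=−, so -1.
(a,b)_23: α=1, u≡9; β=0, v≡14 (mod 23); (9|23)=+1, (14|23)=-1; sign (−1)^0·+1^0·-1^1 = -1.
(a,b)_13: α=1, u≡5; β=0, v≡5 (mod 13); (5|13)=-1, (5|13)=-1; sign (−1)^0·-1^0·-1^1 = -1.
(a,b)_3: α=-2, u≡1; β=-1, v≡1 (mod 3); (1|3)=+1, (1|3)=+1; sign (−1)^0·+1^-1·+1^-2 = +1.
(a,b)_5: α=6, u≡3; β=2, v≡1 (mod 5); (3|5)=-1, (1|5)=+1; sign (−1)^0·-1^2·+1^6 = +1.
(a,b)_2: α=-4, β=1; u≡3, v≡5 (mod 8); ε(u)ε(v)=1·0, αω(v)=-4·1, βω(u)=1·1; sum ≡ 1  ⇒  -1.
|Ram(-2093, -6)| = 4, even; anisotropic at {2, 13, 23, ∞}.

[2, 13, 23, inf]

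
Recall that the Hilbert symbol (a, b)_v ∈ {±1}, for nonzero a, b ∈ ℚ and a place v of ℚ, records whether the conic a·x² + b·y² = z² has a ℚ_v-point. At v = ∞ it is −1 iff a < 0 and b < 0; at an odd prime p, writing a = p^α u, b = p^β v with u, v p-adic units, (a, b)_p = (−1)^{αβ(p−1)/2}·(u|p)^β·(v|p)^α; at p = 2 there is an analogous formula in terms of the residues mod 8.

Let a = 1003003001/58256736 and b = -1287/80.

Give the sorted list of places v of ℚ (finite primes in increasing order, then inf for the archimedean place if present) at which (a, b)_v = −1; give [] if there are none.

[2, 3, 7, 13]

Mod squares: a ≡ 6006, b ≡ -715. Check v ∈ {∞, 2, 3, 5, 7, 11, 13, 19, 41}.
v=5: a=5^0·(≡1), b=5^-1·(≡3) mod 5; (1|5)=+1, (3|5)=-1; (−1)^{0·-1·2}·(+1)^-1·(-1)^0 = +1.
v=41: a=41^-2·(≡18), b=41^0·(≡8) mod 41; (18|41)=+1, (8|41)=+1; (−1)^{-2·0·20}·(+1)^0·(+1)^-2 = +1.
v=3: a=3^-1·(≡1), b=3^2·(≡2) mod 3; (1|3)=+1, (2|3)=-1; (−1)^{-1·2·1}·(+1)^2·(-1)^-1 = -1.
v=7: a=7^3·(≡1), b=7^0·(≡5) mod 7; (1|7)=+1, (5|7)=-1; (−1)^{3·0·3}·(+1)^0·(-1)^3 = -1.
v=∞: 6006 > 0 and -715 < 0  ⇒  (a,b)_∞ = +1.
v=13: a=13^3·(≡5), b=13^1·(≡9) mod 13; (5|13)=-1, (9|13)=+1; (−1)^{3·1·6}·(-1)^1·(+1)^3 = -1.
v=2: v_2(a)=-5, v_2(b)=-4; units ≡ 3, 5 (mod 8); ε·ε+αω+βω = 1·0+-5·1+-4·1 ≡ 1  ⇒  (a,b)_2 = -1.
v=19: a=19^-2·(≡14), b=19^0·(≡6) mod 19; (14|19)=-1, (6|19)=+1; (−1)^{-2·0·9}·(-1)^0·(+1)^-2 = +1.
v=11: a=11^3·(≡6), b=11^1·(≡5) mod 11; (6|11)=-1, (5|11)=+1; (−1)^{3·1·5}·(-1)^1·(+1)^3 = +1.
(6006, -715 / ℚ) ramifies at {2, 3, 7, 13}: a division algebra.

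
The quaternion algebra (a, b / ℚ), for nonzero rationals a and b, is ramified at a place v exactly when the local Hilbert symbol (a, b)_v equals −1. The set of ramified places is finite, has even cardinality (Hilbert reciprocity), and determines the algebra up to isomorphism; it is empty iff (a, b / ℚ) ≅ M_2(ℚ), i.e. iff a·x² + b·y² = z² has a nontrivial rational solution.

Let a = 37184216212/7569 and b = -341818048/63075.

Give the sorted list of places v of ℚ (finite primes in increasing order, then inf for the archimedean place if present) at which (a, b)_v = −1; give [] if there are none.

[11, 13]

Mod squares: a ≡ 13, b ≡ -561. Check v ∈ {∞, 2, 3, 5, 11, 13, 17, 29}.
v=11: a=11^4·(≡8), b=11^1·(≡5) mod 11; (8|11)=-1, (5|11)=+1; (−1)^{4·1·5}·(-1)^1·(+1)^4 = -1.
v=∞: 13 > 0 and -561 < 0  ⇒  (a,b)_∞ = +1.
v=13: a=13^3·(≡12), b=13^4·(≡8) mod 13; (12|13)=+1, (8|13)=-1; (−1)^{3·4·6}·(+1)^4·(-1)^3 = -1.
v=3: a=3^-2·(≡1), b=3^-1·(≡2) mod 3; (1|3)=+1, (2|3)=-1; (−1)^{-2·-1·1}·(+1)^-1·(-1)^-2 = +1.
v=17: a=17^2·(≡16), b=17^1·(≡2) mod 17; (16|17)=+1, (2|17)=+1; (−1)^{2·1·8}·(+1)^1·(+1)^2 = +1.
v=5: a=5^0·(≡3), b=5^-2·(≡4) mod 5; (3|5)=-1, (4|5)=+1; (−1)^{0·-2·2}·(-1)^-2·(+1)^0 = +1.
v=29: a=29^-2·(≡23), b=29^-2·(≡3) mod 29; (23|29)=+1, (3|29)=-1; (−1)^{-2·-2·14}·(+1)^-2·(-1)^-2 = +1.
v=2: v_2(a)=2, v_2(b)=6; units ≡ 5, 7 (mod 8); ε·ε+αω+βω = 0·1+2·0+6·1 ≡ 0  ⇒  (a,b)_2 = +1.
(13, -561 / ℚ) ramifies at {11, 13}: a division algebra.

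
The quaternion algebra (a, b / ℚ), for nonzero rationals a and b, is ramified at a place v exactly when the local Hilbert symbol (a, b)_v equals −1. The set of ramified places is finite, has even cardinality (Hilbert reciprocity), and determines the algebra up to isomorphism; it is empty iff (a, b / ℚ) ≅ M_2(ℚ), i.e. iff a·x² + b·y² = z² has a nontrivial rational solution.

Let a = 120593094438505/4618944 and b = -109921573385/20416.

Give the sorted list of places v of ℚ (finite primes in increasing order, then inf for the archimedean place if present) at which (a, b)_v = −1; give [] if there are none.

[5, 11]

(a, b) ≡ (1595, -20735) mod (ℚ^×)²; places V = {2, 3, 5, 11, 13, 17, 29, 41, 59, ∞}.
(a,b)_2: α=-6, β=-6; u≡3, v≡1 (mod 8); ε(u)ε(v)=1·0, αω(v)=-6·0, βω(u)=-6·1; sum ≡ 0  ⇒  +1.
(a,b)_41: α=2, u≡33; β=2, v≡27 (mod 41); (33|41)=+1, (27|41)=-1; sign (−1)^0·+1^2·-1^2 = +1.
(a,b)_59: α=2, u≡40; β=2, v≡50 (mod 59); (40|59)=-1, (50|59)=-1; sign (−1)^0·-1^2·-1^2 = +1.
(a,b)_∞: sgn(1595)=+, sgn(-20735)=−, so +1.
(a,b)_17: α=0, u≡7; β=2, v≡10 (mod 17); (7|17)=-1, (10|17)=-1; sign (−1)^0·-1^2·-1^0 = +1.
(a,b)_29: α=3, u≡2; β=-1, v≡10 (mod 29); (2|29)=-1, (10|29)=-1; sign (−1)^0·-1^-1·-1^3 = +1.
(a,b)_5: α=1, u≡4; β=1, v≡3 (mod 5); (4|5)=+1, (3|5)=-1; sign (−1)^0·+1^1·-1^1 = -1.
(a,b)_13: α=2, u≡1; β=1, v≡4 (mod 13); (1|13)=+1, (4|13)=+1; sign (−1)^0·+1^1·+1^2 = +1.
(a,b)_11: α=-1, u≡7; β=-1, v≡10 (mod 11); (7|11)=-1, (10|11)=-1; sign (−1)^1·-1^-1·-1^-1 = -1.
(a,b)_3: α=-8, u≡2; β=0, v≡1 (mod 3); (2|3)=-1, (1|3)=+1; sign (−1)^0·-1^0·+1^-8 = +1.
|Ram(1595, -20735)| = 2, even; anisotropic at {5, 11}.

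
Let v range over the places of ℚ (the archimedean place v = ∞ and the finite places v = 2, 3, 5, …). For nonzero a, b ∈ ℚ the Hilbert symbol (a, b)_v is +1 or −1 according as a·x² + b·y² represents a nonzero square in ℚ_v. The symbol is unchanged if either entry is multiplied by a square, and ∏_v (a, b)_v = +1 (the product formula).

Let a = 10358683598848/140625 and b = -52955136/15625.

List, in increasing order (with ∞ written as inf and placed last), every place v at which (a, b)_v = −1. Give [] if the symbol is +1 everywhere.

[2, 13]

Mod squares: a ≡ 442, b ≡ -34. Check v ∈ {∞, 2, 3, 5, 13, 17, 23}.
v=17: a=17^1·(≡13), b=17^1·(≡2) mod 17; (13|17)=+1, (2|17)=+1; (−1)^{1·1·8}·(+1)^1·(+1)^1 = +1.
v=5: a=5^-6·(≡2), b=5^-6·(≡4) mod 5; (2|5)=-1, (4|5)=+1; (−1)^{-6·-6·2}·(-1)^-6·(+1)^-6 = +1.
v=∞: 442 > 0 and -34 < 0  ⇒  (a,b)_∞ = +1.
v=23: a=23^2·(≡20), b=23^0·(≡8) mod 23; (20|23)=-1, (8|23)=+1; (−1)^{2·0·11}·(-1)^0·(+1)^2 = +1.
v=2: v_2(a)=19, v_2(b)=11; units ≡ 5, 7 (mod 8); ε·ε+αω+βω = 0·1+19·0+11·1 ≡ 1  ⇒  (a,b)_2 = -1.
v=13: a=13^3·(≡8), b=13^2·(≡5) mod 13; (8|13)=-1, (5|13)=-1; (−1)^{3·2·6}·(-1)^2·(-1)^3 = -1.
v=3: a=3^-2·(≡1), b=3^2·(≡2) mod 3; (1|3)=+1, (2|3)=-1; (−1)^{-2·2·1}·(+1)^2·(-1)^-2 = +1.
|Ram(442, -34)| = 2, even; anisotropic at {2, 13}.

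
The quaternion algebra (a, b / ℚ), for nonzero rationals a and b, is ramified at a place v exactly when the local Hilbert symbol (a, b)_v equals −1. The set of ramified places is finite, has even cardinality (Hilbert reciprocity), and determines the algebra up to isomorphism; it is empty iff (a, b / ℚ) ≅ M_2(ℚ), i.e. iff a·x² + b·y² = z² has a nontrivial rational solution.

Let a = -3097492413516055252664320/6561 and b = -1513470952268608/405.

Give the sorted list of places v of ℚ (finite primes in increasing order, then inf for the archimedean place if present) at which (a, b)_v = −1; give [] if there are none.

Mod squares: a ≡ -216070, b ≡ -185. Check v ∈ {∞, 2, 3, 5, 17, 31, 37, 41}.
v=37: a=37^4·(≡25), b=37^3·(≡32) mod 37; (25|37)=+1, (32|37)=-1; (−1)^{4·3·18}·(+1)^3·(-1)^4 = +1.
v=3: a=3^-8·(≡2), b=3^-4·(≡1) mod 3; (2|3)=-1, (1|3)=+1; (−1)^{-8·-4·1}·(-1)^-4·(+1)^-8 = +1.
v=∞: -216070 < 0 and -185 < 0  ⇒  (a,b)_∞ = -1.
v=5: a=5^1·(≡1), b=5^-1·(≡2) mod 5; (1|5)=+1, (2|5)=-1; (−1)^{1·-1·2}·(+1)^-1·(-1)^1 = -1.
v=41: a=41^3·(≡30), b=41^2·(≡37) mod 41; (30|41)=-1, (37|41)=+1; (−1)^{3·2·20}·(-1)^2·(+1)^3 = +1.
v=31: a=31^3·(≡25), b=31^2·(≡8) mod 31; (25|31)=+1, (8|31)=+1; (−1)^{3·2·15}·(+1)^2·(+1)^3 = +1.
v=17: a=17^3·(≡11), b=17^2·(≡2) mod 17; (11|17)=-1, (2|17)=+1; (−1)^{3·2·8}·(-1)^2·(+1)^3 = +1.
v=2: v_2(a)=15, v_2(b)=6; units ≡ 5, 7 (mod 8); ε·ε+αω+βω = 0·1+15·0+6·1 ≡ 0  ⇒  (a,b)_2 = +1.
|Ram(-216070, -185)| = 2, even; anisotropic at {5, ∞}.

[5, inf]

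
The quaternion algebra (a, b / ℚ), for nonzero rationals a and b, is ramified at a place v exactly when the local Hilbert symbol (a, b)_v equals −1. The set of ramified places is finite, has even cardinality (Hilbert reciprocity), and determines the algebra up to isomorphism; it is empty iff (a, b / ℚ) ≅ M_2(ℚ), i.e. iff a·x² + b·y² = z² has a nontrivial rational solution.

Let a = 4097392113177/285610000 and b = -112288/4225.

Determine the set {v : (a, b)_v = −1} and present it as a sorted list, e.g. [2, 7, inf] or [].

[17, 29]

Mod squares: a ≡ 17, b ≡ -58. Check v ∈ {∞, 2, 3, 5, 11, 13, 17, 19, 29}.
v=5: a=5^-4·(≡2), b=5^-2·(≡3) mod 5; (2|5)=-1, (3|5)=-1; (−1)^{-4·-2·2}·(-1)^-2·(-1)^-4 = +1.
v=3: a=3^8·(≡2), b=3^0·(≡2) mod 3; (2|3)=-1, (2|3)=-1; (−1)^{8·0·1}·(-1)^0·(-1)^8 = +1.
v=13: a=13^-4·(≡4), b=13^-2·(≡7) mod 13; (4|13)=+1, (7|13)=-1; (−1)^{-4·-2·6}·(+1)^-2·(-1)^-4 = +1.
v=2: v_2(a)=-4, v_2(b)=5; units ≡ 1, 3 (mod 8); ε·ε+αω+βω = 0·1+-4·1+5·0 ≡ 0  ⇒  (a,b)_2 = +1.
v=∞: 17 > 0 and -58 < 0  ⇒  (a,b)_∞ = +1.
v=11: a=11^2·(≡6), b=11^2·(≡7) mod 11; (6|11)=-1, (7|11)=-1; (−1)^{2·2·5}·(-1)^2·(-1)^2 = +1.
v=19: a=19^2·(≡11), b=19^0·(≡3) mod 19; (11|19)=+1, (3|19)=-1; (−1)^{2·0·9}·(+1)^0·(-1)^2 = +1.
v=17: a=17^1·(≡1), b=17^0·(≡11) mod 17; (1|17)=+1, (11|17)=-1; (−1)^{1·0·8}·(+1)^0·(-1)^1 = -1.
v=29: a=29^2·(≡17), b=29^1·(≡21) mod 29; (17|29)=-1, (21|29)=-1; (−1)^{2·1·14}·(-1)^1·(-1)^2 = -1.
Ram(17, -58) = {17, 29}; no ℚ_17-point on the conic.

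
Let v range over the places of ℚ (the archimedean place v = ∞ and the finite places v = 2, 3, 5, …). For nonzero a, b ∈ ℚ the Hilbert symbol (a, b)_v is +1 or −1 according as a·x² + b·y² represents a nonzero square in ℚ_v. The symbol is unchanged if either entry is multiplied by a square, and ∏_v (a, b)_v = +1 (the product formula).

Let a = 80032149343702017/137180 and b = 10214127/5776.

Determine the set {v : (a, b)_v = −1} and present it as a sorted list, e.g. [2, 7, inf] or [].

Mod squares: a ≡ 260015, b ≡ 3927. Check v ∈ {∞, 2, 3, 5, 7, 11, 17, 19, 23}.
v=11: a=11^2·(≡2), b=11^1·(≡3) mod 11; (2|11)=-1, (3|11)=+1; (−1)^{2·1·5}·(-1)^1·(+1)^2 = -1.
v=19: a=19^-3·(≡9), b=19^-2·(≡15) mod 19; (9|19)=+1, (15|19)=-1; (−1)^{-3·-2·9}·(+1)^-2·(-1)^-3 = -1.
v=5: a=5^-1·(≡2), b=5^0·(≡2) mod 5; (2|5)=-1, (2|5)=-1; (−1)^{-1·0·2}·(-1)^0·(-1)^-1 = -1.
v=2: v_2(a)=-2, v_2(b)=-4; units ≡ 7, 7 (mod 8); ε·ε+αω+βω = 1·1+-2·0+-4·0 ≡ 1  ⇒  (a,b)_2 = -1.
v=3: a=3^10·(≡2), b=3^3·(≡1) mod 3; (2|3)=-1, (1|3)=+1; (−1)^{10·3·1}·(-1)^3·(+1)^10 = -1.
v=23: a=23^1·(≡1), b=23^0·(≡19) mod 23; (1|23)=+1, (19|23)=-1; (−1)^{1·0·11}·(+1)^0·(-1)^1 = -1.
v=∞: 260015 > 0 and 3927 > 0  ⇒  (a,b)_∞ = +1.
v=17: a=17^5·(≡12), b=17^3·(≡3) mod 17; (12|17)=-1, (3|17)=-1; (−1)^{5·3·8}·(-1)^3·(-1)^5 = +1.
v=7: a=7^3·(≡3), b=7^1·(≡4) mod 7; (3|7)=-1, (4|7)=+1; (−1)^{3·1·3}·(-1)^1·(+1)^3 = +1.
|Ram(260015, 3927)| = 6, even; anisotropic at {2, 3, 5, 11, 19, 23}.

[2, 3, 5, 11, 19, 23]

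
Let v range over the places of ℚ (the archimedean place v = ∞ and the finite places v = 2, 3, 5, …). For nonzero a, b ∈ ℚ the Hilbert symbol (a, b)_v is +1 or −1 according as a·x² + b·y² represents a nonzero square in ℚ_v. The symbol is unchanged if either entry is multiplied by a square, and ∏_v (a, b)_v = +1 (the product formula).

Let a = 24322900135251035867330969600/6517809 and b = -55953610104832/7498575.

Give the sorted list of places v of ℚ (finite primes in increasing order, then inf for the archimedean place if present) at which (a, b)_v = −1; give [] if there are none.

Mod squares: a ≡ 329, b ≡ -790279714. Check v ∈ {∞, 2, 3, 5, 7, 11, 17, 23, 31, 37, 43, 47, 53}.
v=2: v_2(a)=16, v_2(b)=13; units ≡ 1, 7 (mod 8); ε·ε+αω+βω = 0·1+16·0+13·0 ≡ 0  ⇒  (a,b)_2 = +1.
v=47: a=47^3·(≡12), b=47^1·(≡35) mod 47; (12|47)=+1, (35|47)=-1; (−1)^{3·1·23}·(+1)^1·(-1)^3 = +1.
v=7: a=7^3·(≡3), b=7^-1·(≡1) mod 7; (3|7)=-1, (1|7)=+1; (−1)^{3·-1·3}·(-1)^-1·(+1)^3 = +1.
v=3: a=3^-2·(≡2), b=3^-4·(≡2) mod 3; (2|3)=-1, (2|3)=-1; (−1)^{-2·-4·1}·(-1)^-4·(-1)^-2 = +1.
v=∞: 329 > 0 and -790279714 < 0  ⇒  (a,b)_∞ = +1.
v=5: a=5^2·(≡1), b=5^-2·(≡1) mod 5; (1|5)=+1, (1|5)=+1; (−1)^{2·-2·2}·(+1)^-2·(+1)^2 = +1.
v=17: a=17^4·(≡11), b=17^1·(≡9) mod 17; (11|17)=-1, (9|17)=+1; (−1)^{4·1·8}·(-1)^1·(+1)^4 = -1.
v=37: a=37^-2·(≡16), b=37^0·(≡21) mod 37; (16|37)=+1, (21|37)=+1; (−1)^{-2·0·18}·(+1)^0·(+1)^-2 = +1.
v=43: a=43^2·(≡26), b=43^1·(≡2) mod 43; (26|43)=-1, (2|43)=-1; (−1)^{2·1·21}·(-1)^1·(-1)^2 = -1.
v=31: a=31^2·(≡25), b=31^1·(≡18) mod 31; (25|31)=+1, (18|31)=+1; (−1)^{2·1·15}·(+1)^1·(+1)^2 = +1.
v=53: a=53^2·(≡4), b=53^1·(≡17) mod 53; (4|53)=+1, (17|53)=+1; (−1)^{2·1·26}·(+1)^1·(+1)^2 = +1.
v=11: a=11^0·(≡6), b=11^2·(≡10) mod 11; (6|11)=-1, (10|11)=-1; (−1)^{0·2·5}·(-1)^2·(-1)^0 = +1.
v=23: a=23^-2·(≡15), b=23^-2·(≡17) mod 23; (15|23)=-1, (17|23)=-1; (−1)^{-2·-2·11}·(-1)^-2·(-1)^-2 = +1.
|Ram(329, -790279714)| = 2, even; anisotropic at {17, 43}.

[17, 43]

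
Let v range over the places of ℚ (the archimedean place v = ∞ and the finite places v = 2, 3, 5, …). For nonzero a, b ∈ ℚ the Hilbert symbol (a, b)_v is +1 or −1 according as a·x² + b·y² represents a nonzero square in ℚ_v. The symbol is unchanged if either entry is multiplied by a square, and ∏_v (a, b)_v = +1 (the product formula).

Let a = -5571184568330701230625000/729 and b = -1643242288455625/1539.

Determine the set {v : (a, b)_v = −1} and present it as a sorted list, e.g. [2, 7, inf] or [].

[2, 13, 29, inf]

Mod squares: a ≡ -64090, b ≡ -19. Check v ∈ {∞, 2, 3, 5, 11, 13, 17, 19, 23, 29}.
v=19: a=19^0·(≡11), b=19^-1·(≡13) mod 19; (11|19)=+1, (13|19)=-1; (−1)^{0·-1·9}·(+1)^-1·(-1)^0 = +1.
v=17: a=17^3·(≡4), b=17^2·(≡16) mod 17; (4|17)=+1, (16|17)=+1; (−1)^{3·2·8}·(+1)^2·(+1)^3 = +1.
v=13: a=13^3·(≡1), b=13^2·(≡11) mod 13; (1|13)=+1, (11|13)=-1; (−1)^{3·2·6}·(+1)^2·(-1)^3 = -1.
v=11: a=11^2·(≡6), b=11^2·(≡1) mod 11; (6|11)=-1, (1|11)=+1; (−1)^{2·2·5}·(-1)^2·(+1)^2 = +1.
v=2: v_2(a)=3, v_2(b)=0; units ≡ 3, 5 (mod 8); ε·ε+αω+βω = 1·0+3·1+0·1 ≡ 1  ⇒  (a,b)_2 = -1.
v=29: a=29^3·(≡20), b=29^2·(≡21) mod 29; (20|29)=+1, (21|29)=-1; (−1)^{3·2·14}·(+1)^2·(-1)^3 = -1.
v=23: a=23^4·(≡7), b=23^2·(≡9) mod 23; (7|23)=-1, (9|23)=+1; (−1)^{4·2·11}·(-1)^2·(+1)^4 = +1.
v=∞: -64090 < 0 and -19 < 0  ⇒  (a,b)_∞ = -1.
v=5: a=5^7·(≡2), b=5^4·(≡4) mod 5; (2|5)=-1, (4|5)=+1; (−1)^{7·4·2}·(-1)^4·(+1)^7 = +1.
v=3: a=3^-6·(≡2), b=3^-4·(≡2) mod 3; (2|3)=-1, (2|3)=-1; (−1)^{-6·-4·1}·(-1)^-4·(-1)^-6 = +1.
Ram(-64090, -19) = {2, 13, 29, ∞}; no ℚ_2-point on the conic.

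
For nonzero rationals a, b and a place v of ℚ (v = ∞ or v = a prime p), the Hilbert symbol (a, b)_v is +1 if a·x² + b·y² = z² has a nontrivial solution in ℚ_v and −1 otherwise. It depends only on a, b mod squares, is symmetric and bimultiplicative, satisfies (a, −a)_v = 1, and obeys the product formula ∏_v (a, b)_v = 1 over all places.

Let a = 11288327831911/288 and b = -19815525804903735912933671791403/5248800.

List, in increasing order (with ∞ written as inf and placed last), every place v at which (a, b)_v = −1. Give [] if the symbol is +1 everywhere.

Mod squares: a ≡ 23492877902, b ≡ -54694. Check v ∈ {∞, 2, 3, 5, 13, 19, 23, 29, 31, 37, 41, 47}.
v=47: a=47^1·(≡26), b=47^2·(≡4) mod 47; (26|47)=-1, (4|47)=+1; (−1)^{1·2·23}·(-1)^2·(+1)^1 = +1.
v=∞: 23492877902 > 0 and -54694 < 0  ⇒  (a,b)_∞ = +1.
v=5: a=5^0·(≡2), b=5^-2·(≡1) mod 5; (2|5)=-1, (1|5)=+1; (−1)^{0·-2·2}·(-1)^-2·(+1)^0 = +1.
v=31: a=31^2·(≡19), b=31^6·(≡17) mod 31; (19|31)=+1, (17|31)=-1; (−1)^{2·6·15}·(+1)^6·(-1)^2 = +1.
v=19: a=19^1·(≡10), b=19^2·(≡5) mod 19; (10|19)=-1, (5|19)=+1; (−1)^{1·2·9}·(-1)^2·(+1)^1 = +1.
v=3: a=3^-2·(≡2), b=3^-8·(≡2) mod 3; (2|3)=-1, (2|3)=-1; (−1)^{-2·-8·1}·(-1)^-8·(-1)^-2 = +1.
v=2: v_2(a)=-5, v_2(b)=-5; units ≡ 7, 5 (mod 8); ε·ε+αω+βω = 1·0+-5·1+-5·0 ≡ 1  ⇒  (a,b)_2 = -1.
v=41: a=41^1·(≡4), b=41^3·(≡12) mod 41; (4|41)=+1, (12|41)=-1; (−1)^{1·3·20}·(+1)^3·(-1)^1 = -1.
v=13: a=13^1·(≡7), b=13^0·(≡9) mod 13; (7|13)=-1, (9|13)=+1; (−1)^{1·0·6}·(-1)^0·(+1)^1 = +1.
v=29: a=29^1·(≡15), b=29^3·(≡4) mod 29; (15|29)=-1, (4|29)=+1; (−1)^{1·3·14}·(-1)^3·(+1)^1 = -1.
v=37: a=37^1·(≡14), b=37^2·(≡31) mod 37; (14|37)=-1, (31|37)=-1; (−1)^{1·2·18}·(-1)^2·(-1)^1 = -1.
v=23: a=23^1·(≡8), b=23^3·(≡10) mod 23; (8|23)=+1, (10|23)=-1; (−1)^{1·3·11}·(+1)^3·(-1)^1 = +1.
Ram(23492877902, -54694) = {2, 29, 37, 41}; no ℚ_2-point on the conic.

[2, 29, 37, 41]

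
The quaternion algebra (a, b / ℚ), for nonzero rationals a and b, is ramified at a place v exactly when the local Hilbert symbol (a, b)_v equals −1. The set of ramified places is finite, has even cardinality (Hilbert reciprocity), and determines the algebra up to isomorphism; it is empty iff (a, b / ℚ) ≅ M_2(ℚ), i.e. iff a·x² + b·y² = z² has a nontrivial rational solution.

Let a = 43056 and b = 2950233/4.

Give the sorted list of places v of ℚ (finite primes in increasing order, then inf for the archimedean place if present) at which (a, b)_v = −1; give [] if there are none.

(a, b) ≡ (299, 33) mod (ℚ^×)²; places V = {2, 3, 11, 13, 23, ∞}.
(a,b)_∞: sgn(299)=+, sgn(33)=+, so +1.
(a,b)_3: α=2, u≡2; β=1, v≡2 (mod 3); (2|3)=-1, (2|3)=-1; sign (−1)^0·-1^1·-1^2 = -1.
(a,b)_13: α=1, u≡10; β=2, v≡6 (mod 13); (10|13)=+1, (6|13)=-1; sign (−1)^0·+1^2·-1^1 = -1.
(a,b)_11: α=0, u≡2; β=1, v≡3 (mod 11); (2|11)=-1, (3|11)=+1; sign (−1)^0·-1^1·+1^0 = -1.
(a,b)_23: α=1, u≡9; β=2, v≡20 (mod 23); (9|23)=+1, (20|23)=-1; sign (−1)^0·+1^2·-1^1 = -1.
(a,b)_2: α=4, β=-2; u≡3, v≡1 (mod 8); ε(u)ε(v)=1·0, αω(v)=4·0, βω(u)=-2·1; sum ≡ 0  ⇒  +1.
(299, 33 / ℚ) ramifies at {3, 11, 13, 23}: a division algebra.

[3, 11, 13, 23]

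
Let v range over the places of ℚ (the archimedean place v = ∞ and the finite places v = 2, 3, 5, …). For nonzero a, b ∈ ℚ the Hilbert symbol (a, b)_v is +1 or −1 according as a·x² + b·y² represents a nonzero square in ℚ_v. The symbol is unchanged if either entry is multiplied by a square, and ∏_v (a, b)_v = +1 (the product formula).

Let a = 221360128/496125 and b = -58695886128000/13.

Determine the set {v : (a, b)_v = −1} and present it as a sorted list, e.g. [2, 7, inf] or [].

[3, 11]

(a, b) ≡ (935, -390) mod (ℚ^×)²; places V = {2, 3, 5, 7, 11, 13, 17, ∞}.
(a,b)_3: α=-4, u≡2; β=1, v≡2 (mod 3); (2|3)=-1, (2|3)=-1; sign (−1)^0·-1^1·-1^-4 = -1.
(a,b)_11: α=1, u≡2; β=4, v≡7 (mod 11); (2|11)=-1, (7|11)=-1; sign (−1)^0·-1^4·-1^1 = -1.
(a,b)_17: α=3, u≡15; β=4, v≡9 (mod 17); (15|17)=+1, (9|17)=+1; sign (−1)^0·+1^4·+1^3 = +1.
(a,b)_∞: sgn(935)=+, sgn(-390)=−, so +1.
(a,b)_7: α=-2, u≡1; β=0, v≡2 (mod 7); (1|7)=+1, (2|7)=+1; sign (−1)^0·+1^0·+1^-2 = +1.
(a,b)_13: α=0, u≡9; β=-1, v≡9 (mod 13); (9|13)=+1, (9|13)=+1; sign (−1)^0·+1^-1·+1^0 = +1.
(a,b)_2: α=12, β=7; u≡7, v≡5 (mod 8); ε(u)ε(v)=1·0, αω(v)=12·1, βω(u)=7·0; sum ≡ 0  ⇒  +1.
(a,b)_5: α=-3, u≡2; β=3, v≡2 (mod 5); (2|5)=-1, (2|5)=-1; sign (−1)^0·-1^3·-1^-3 = +1.
|Ram(935, -390)| = 2, even; anisotropic at {3, 11}.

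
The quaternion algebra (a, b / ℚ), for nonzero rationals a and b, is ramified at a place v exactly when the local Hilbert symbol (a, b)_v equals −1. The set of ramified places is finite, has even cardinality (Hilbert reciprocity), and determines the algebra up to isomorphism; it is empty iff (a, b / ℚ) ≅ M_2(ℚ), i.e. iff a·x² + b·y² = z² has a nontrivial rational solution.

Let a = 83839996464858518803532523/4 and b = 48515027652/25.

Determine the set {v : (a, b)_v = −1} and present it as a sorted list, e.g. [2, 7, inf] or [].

[7, 13, 19, 29]

Mod squares: a ≡ 19227, b ≡ 4663113. Check v ∈ {∞, 2, 3, 5, 7, 13, 17, 19, 29, 31}.
v=19: a=19^2·(≡8), b=19^1·(≡1) mod 19; (8|19)=-1, (1|19)=+1; (−1)^{2·1·9}·(-1)^1·(+1)^2 = -1.
v=3: a=3^3·(≡1), b=3^3·(≡2) mod 3; (1|3)=+1, (2|3)=-1; (−1)^{3·3·1}·(+1)^3·(-1)^3 = +1.
v=5: a=5^0·(≡2), b=5^-2·(≡2) mod 5; (2|5)=-1, (2|5)=-1; (−1)^{0·-2·2}·(-1)^-2·(-1)^0 = +1.
v=7: a=7^6·(≡3), b=7^1·(≡2) mod 7; (3|7)=-1, (2|7)=+1; (−1)^{6·1·3}·(-1)^1·(+1)^6 = -1.
v=31: a=31^2·(≡28), b=31^1·(≡22) mod 31; (28|31)=+1, (22|31)=-1; (−1)^{2·1·15}·(+1)^1·(-1)^2 = +1.
v=17: a=17^5·(≡8), b=17^2·(≡16) mod 17; (8|17)=+1, (16|17)=+1; (−1)^{5·2·8}·(+1)^2·(+1)^5 = +1.
v=13: a=13^3·(≡12), b=13^1·(≡6) mod 13; (12|13)=+1, (6|13)=-1; (−1)^{3·1·6}·(+1)^1·(-1)^3 = -1.
v=2: v_2(a)=-2, v_2(b)=2; units ≡ 3, 1 (mod 8); ε·ε+αω+βω = 1·0+-2·0+2·1 ≡ 0  ⇒  (a,b)_2 = +1.
v=∞: 19227 > 0 and 4663113 > 0  ⇒  (a,b)_∞ = +1.
v=29: a=29^3·(≡7), b=29^1·(≡15) mod 29; (7|29)=+1, (15|29)=-1; (−1)^{3·1·14}·(+1)^1·(-1)^3 = -1.
|Ram(19227, 4663113)| = 4, even; anisotropic at {7, 13, 19, 29}.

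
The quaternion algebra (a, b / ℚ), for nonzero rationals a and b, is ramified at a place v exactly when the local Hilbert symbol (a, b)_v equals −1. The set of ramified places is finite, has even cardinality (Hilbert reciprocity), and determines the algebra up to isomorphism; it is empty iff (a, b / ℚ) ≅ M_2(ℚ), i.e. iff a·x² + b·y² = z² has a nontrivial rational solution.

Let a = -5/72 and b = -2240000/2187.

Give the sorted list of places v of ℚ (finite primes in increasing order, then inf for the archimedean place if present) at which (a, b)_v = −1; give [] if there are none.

Mod squares: a ≡ -10, b ≡ -42. Check v ∈ {∞, 2, 3, 5, 7}.
v=∞: -10 < 0 and -42 < 0  ⇒  (a,b)_∞ = -1.
v=2: v_2(a)=-3, v_2(b)=9; units ≡ 3, 3 (mod 8); ε·ε+αω+βω = 1·1+-3·1+9·1 ≡ 1  ⇒  (a,b)_2 = -1.
v=7: a=7^0·(≡1), b=7^1·(≡4) mod 7; (1|7)=+1, (4|7)=+1; (−1)^{0·1·3}·(+1)^1·(+1)^0 = +1.
v=3: a=3^-2·(≡2), b=3^-7·(≡1) mod 3; (2|3)=-1, (1|3)=+1; (−1)^{-2·-7·1}·(-1)^-7·(+1)^-2 = -1.
v=5: a=5^1·(≡2), b=5^4·(≡3) mod 5; (2|5)=-1, (3|5)=-1; (−1)^{1·4·2}·(-1)^4·(-1)^1 = -1.
|Ram(-10, -42)| = 4, even; anisotropic at {2, 3, 5, ∞}.

[2, 3, 5, inf]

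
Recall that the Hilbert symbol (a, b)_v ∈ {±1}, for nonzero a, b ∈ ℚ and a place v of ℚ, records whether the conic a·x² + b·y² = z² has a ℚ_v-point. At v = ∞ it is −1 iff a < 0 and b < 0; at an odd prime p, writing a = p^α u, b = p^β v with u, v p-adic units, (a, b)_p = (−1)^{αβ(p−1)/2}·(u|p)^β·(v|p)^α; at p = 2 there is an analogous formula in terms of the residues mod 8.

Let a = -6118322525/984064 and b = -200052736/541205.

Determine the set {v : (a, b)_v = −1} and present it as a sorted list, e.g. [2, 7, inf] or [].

Mod squares: a ≡ -2261, b ≡ -5. Check v ∈ {∞, 2, 5, 7, 13, 17, 19, 31, 47}.
v=19: a=19^1·(≡18), b=19^0·(≡14) mod 19; (18|19)=-1, (14|19)=-1; (−1)^{1·0·9}·(-1)^0·(-1)^1 = -1.
v=13: a=13^0·(≡12), b=13^2·(≡5) mod 13; (12|13)=+1, (5|13)=-1; (−1)^{0·2·6}·(+1)^2·(-1)^0 = +1.
v=47: a=47^2·(≡37), b=47^-2·(≡32) mod 47; (37|47)=+1, (32|47)=+1; (−1)^{2·-2·23}·(+1)^-2·(+1)^2 = +1.
v=∞: -2261 < 0 and -5 < 0  ⇒  (a,b)_∞ = -1.
v=31: a=31^-2·(≡8), b=31^0·(≡13) mod 31; (8|31)=+1, (13|31)=-1; (−1)^{-2·0·15}·(+1)^0·(-1)^-2 = +1.
v=2: v_2(a)=-10, v_2(b)=12; units ≡ 3, 3 (mod 8); ε·ε+αω+βω = 1·1+-10·1+12·1 ≡ 1  ⇒  (a,b)_2 = -1.
v=5: a=5^2·(≡1), b=5^-1·(≡4) mod 5; (1|5)=+1, (4|5)=+1; (−1)^{2·-1·2}·(+1)^-1·(+1)^2 = +1.
v=17: a=17^1·(≡7), b=17^2·(≡5) mod 17; (7|17)=-1, (5|17)=-1; (−1)^{1·2·8}·(-1)^2·(-1)^1 = -1.
v=7: a=7^3·(≡3), b=7^-2·(≡2) mod 7; (3|7)=-1, (2|7)=+1; (−1)^{3·-2·3}·(-1)^-2·(+1)^3 = +1.
(-2261, -5 / ℚ) ramifies at {2, 17, 19, ∞}: a division algebra.

[2, 17, 19, inf]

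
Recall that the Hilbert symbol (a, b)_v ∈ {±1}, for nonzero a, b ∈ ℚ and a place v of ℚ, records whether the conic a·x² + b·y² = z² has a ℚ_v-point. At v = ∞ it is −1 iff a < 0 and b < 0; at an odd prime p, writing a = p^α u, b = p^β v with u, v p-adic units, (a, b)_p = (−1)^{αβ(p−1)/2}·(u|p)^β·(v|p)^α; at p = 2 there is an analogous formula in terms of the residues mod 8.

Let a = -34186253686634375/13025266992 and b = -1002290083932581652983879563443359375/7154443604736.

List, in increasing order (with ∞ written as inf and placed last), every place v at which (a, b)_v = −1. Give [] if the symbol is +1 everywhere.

[2, 5, 17, inf]

Mod squares: a ≡ -697245, b ≡ -486465744765. Check v ∈ {∞, 2, 3, 5, 7, 11, 13, 17, 19, 23, 29, 41, 43, 47}.
v=2: v_2(a)=-4, v_2(b)=-8; units ≡ 3, 3 (mod 8); ε·ε+αω+βω = 1·1+-4·1+-8·1 ≡ 1  ⇒  (a,b)_2 = -1.
v=23: a=23^5·(≡11), b=23^9·(≡6) mod 23; (11|23)=-1, (6|23)=+1; (−1)^{5·9·11}·(-1)^9·(+1)^5 = +1.
v=7: a=7^0·(≡1), b=7^1·(≡3) mod 7; (1|7)=+1, (3|7)=-1; (−1)^{0·1·3}·(+1)^1·(-1)^0 = +1.
v=29: a=29^2·(≡27), b=29^2·(≡16) mod 29; (27|29)=-1, (16|29)=+1; (−1)^{2·2·14}·(-1)^2·(+1)^2 = +1.
v=∞: -697245 < 0 and -486465744765 < 0  ⇒  (a,b)_∞ = -1.
v=19: a=19^-2·(≡4), b=19^0·(≡11) mod 19; (4|19)=+1, (11|19)=+1; (−1)^{-2·0·9}·(+1)^0·(+1)^-2 = +1.
v=13: a=13^0·(≡9), b=13^1·(≡5) mod 13; (9|13)=+1, (5|13)=-1; (−1)^{0·1·6}·(+1)^1·(-1)^0 = +1.
v=47: a=47^1·(≡34), b=47^3·(≡39) mod 47; (34|47)=+1, (39|47)=-1; (−1)^{1·3·23}·(+1)^3·(-1)^1 = +1.
v=3: a=3^-3·(≡1), b=3^-9·(≡2) mod 3; (1|3)=+1, (2|3)=-1; (−1)^{-3·-9·1}·(+1)^-9·(-1)^-3 = +1.
v=41: a=41^0·(≡4), b=41^1·(≡36) mod 41; (4|41)=+1, (36|41)=+1; (−1)^{0·1·20}·(+1)^1·(+1)^0 = +1.
v=11: a=11^0·(≡4), b=11^1·(≡1) mod 11; (4|11)=+1, (1|11)=+1; (−1)^{0·1·5}·(+1)^1·(+1)^0 = +1.
v=5: a=5^5·(≡1), b=5^9·(≡2) mod 5; (1|5)=+1, (2|5)=-1; (−1)^{5·9·2}·(+1)^9·(-1)^5 = -1.
v=43: a=43^1·(≡19), b=43^3·(≡6) mod 43; (19|43)=-1, (6|43)=+1; (−1)^{1·3·21}·(-1)^3·(+1)^1 = +1.
v=17: a=17^-4·(≡5), b=17^-5·(≡1) mod 17; (5|17)=-1, (1|17)=+1; (−1)^{-4·-5·8}·(-1)^-5·(+1)^-4 = -1.
Ram(-697245, -486465744765) = {2, 5, 17, ∞}; no ℚ_2-point on the conic.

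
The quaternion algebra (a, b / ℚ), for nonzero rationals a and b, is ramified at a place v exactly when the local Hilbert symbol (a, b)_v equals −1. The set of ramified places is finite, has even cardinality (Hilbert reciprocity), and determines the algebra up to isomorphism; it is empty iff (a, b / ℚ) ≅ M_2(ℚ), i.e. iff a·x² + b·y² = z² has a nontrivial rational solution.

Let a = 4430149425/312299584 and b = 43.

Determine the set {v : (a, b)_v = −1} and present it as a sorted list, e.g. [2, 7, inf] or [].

[]

(a, b) ≡ (11713, 43) mod (ℚ^×)²; places V = {2, 3, 5, 13, 17, 41, 43, 47, 53, ∞}.
(a,b)_∞: sgn(11713)=+, sgn(43)=+, so +1.
(a,b)_3: α=2, u≡1; β=0, v≡1 (mod 3); (1|3)=+1, (1|3)=+1; sign (−1)^0·+1^0·+1^2 = +1.
(a,b)_47: α=-4, u≡26; β=0, v≡43 (mod 47); (26|47)=-1, (43|47)=-1; sign (−1)^0·-1^0·-1^-4 = +1.
(a,b)_17: α=1, u≡1; β=0, v≡9 (mod 17); (1|17)=+1, (9|17)=+1; sign (−1)^0·+1^0·+1^1 = +1.
(a,b)_41: α=2, u≡27; β=0, v≡2 (mod 41); (27|41)=-1, (2|41)=+1; sign (−1)^0·-1^0·+1^2 = +1.
(a,b)_13: α=1, u≡1; β=0, v≡4 (mod 13); (1|13)=+1, (4|13)=+1; sign (−1)^0·+1^0·+1^1 = +1.
(a,b)_2: α=-6, β=0; u≡1, v≡3 (mod 8); ε(u)ε(v)=0·1, αω(v)=-6·1, βω(u)=0·0; sum ≡ 0  ⇒  +1.
(a,b)_43: α=0, u≡35; β=1, v≡1 (mod 43); (35|43)=+1, (1|43)=+1; sign (−1)^0·+1^1·+1^0 = +1.
(a,b)_5: α=2, u≡3; β=0, v≡3 (mod 5); (3|5)=-1, (3|5)=-1; sign (−1)^0·-1^0·-1^2 = +1.
(a,b)_53: α=1, u≡6; β=0, v≡43 (mod 53); (6|53)=+1, (43|53)=+1; sign (−1)^0·+1^0·+1^1 = +1.
Ram(a, b) = ∅: the form 11713·x² + 43·y² − z² is isotropic over every ℚ_v, so by Hasse–Minkowski it is isotropic over ℚ.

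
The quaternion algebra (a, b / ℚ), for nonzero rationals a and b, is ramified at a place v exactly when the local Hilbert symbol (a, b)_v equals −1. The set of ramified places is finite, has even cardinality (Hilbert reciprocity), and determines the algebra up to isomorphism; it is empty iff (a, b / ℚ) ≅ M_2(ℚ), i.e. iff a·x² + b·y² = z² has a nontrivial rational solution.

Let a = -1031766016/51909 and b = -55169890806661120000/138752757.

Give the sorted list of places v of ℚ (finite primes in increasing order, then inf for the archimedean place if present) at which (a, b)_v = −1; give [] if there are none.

Mod squares: a ≡ -19734, b ≡ -4186. Check v ∈ {∞, 2, 3, 5, 7, 11, 13, 19, 23, 37}.
v=2: v_2(a)=15, v_2(b)=21; units ≡ 5, 3 (mod 8); ε·ε+αω+βω = 0·1+15·1+21·1 ≡ 0  ⇒  (a,b)_2 = +1.
v=23: a=23^1·(≡4), b=23^3·(≡2) mod 23; (4|23)=+1, (2|23)=+1; (−1)^{1·3·11}·(+1)^3·(+1)^1 = -1.
v=7: a=7^0·(≡5), b=7^1·(≡1) mod 7; (5|7)=-1, (1|7)=+1; (−1)^{0·1·3}·(-1)^1·(+1)^0 = -1.
v=13: a=13^-1·(≡9), b=13^-1·(≡3) mod 13; (9|13)=+1, (3|13)=+1; (−1)^{-1·-1·6}·(+1)^-1·(+1)^-1 = +1.
v=∞: -19734 < 0 and -4186 < 0  ⇒  (a,b)_∞ = -1.
v=19: a=19^0·(≡9), b=19^2·(≡15) mod 19; (9|19)=+1, (15|19)=-1; (−1)^{0·2·9}·(+1)^2·(-1)^0 = +1.
v=3: a=3^-1·(≡1), b=3^-6·(≡2) mod 3; (1|3)=+1, (2|3)=-1; (−1)^{-1·-6·1}·(+1)^-6·(-1)^-1 = -1.
v=5: a=5^0·(≡1), b=5^4·(≡4) mod 5; (1|5)=+1, (4|5)=+1; (−1)^{0·4·2}·(+1)^4·(+1)^0 = +1.
v=11: a=11^-3·(≡10), b=11^-4·(≡1) mod 11; (10|11)=-1, (1|11)=+1; (−1)^{-3·-4·5}·(-1)^-4·(+1)^-3 = +1.
v=37: a=37^2·(≡24), b=37^2·(≡6) mod 37; (24|37)=-1, (6|37)=-1; (−1)^{2·2·18}·(-1)^2·(-1)^2 = +1.
|Ram(-19734, -4186)| = 4, even; anisotropic at {3, 7, 23, ∞}.

[3, 7, 23, inf]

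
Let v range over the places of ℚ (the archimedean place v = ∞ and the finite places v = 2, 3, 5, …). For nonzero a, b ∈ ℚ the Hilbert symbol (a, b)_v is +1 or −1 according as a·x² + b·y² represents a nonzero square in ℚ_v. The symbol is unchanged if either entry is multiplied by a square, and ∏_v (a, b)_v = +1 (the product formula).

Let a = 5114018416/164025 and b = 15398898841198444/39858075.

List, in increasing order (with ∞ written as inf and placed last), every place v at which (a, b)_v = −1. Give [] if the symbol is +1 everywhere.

(a, b) ≡ (31, 57) mod (ℚ^×)²; places V = {2, 3, 5, 11, 13, 19, 31, ∞}.
(a,b)_3: α=-8, u≡1; β=-13, v≡1 (mod 3); (1|3)=+1, (1|3)=+1; sign (−1)^0·+1^-13·+1^-8 = +1.
(a,b)_11: α=0, u≡3; β=2, v≡7 (mod 11); (3|11)=+1, (7|11)=-1; sign (−1)^0·+1^2·-1^0 = +1.
(a,b)_19: α=2, u≡15; β=3, v≡15 (mod 19); (15|19)=-1, (15|19)=-1; sign (−1)^0·-1^3·-1^2 = -1.
(a,b)_2: α=4, β=2; u≡7, v≡1 (mod 8); ε(u)ε(v)=1·0, αω(v)=4·0, βω(u)=2·0; sum ≡ 0  ⇒  +1.
(a,b)_∞: sgn(31)=+, sgn(57)=+, so +1.
(a,b)_5: α=-2, u≡1; β=-2, v≡3 (mod 5); (1|5)=+1, (3|5)=-1; sign (−1)^0·+1^-2·-1^-2 = +1.
(a,b)_31: α=1, u≡25; β=2, v≡21 (mod 31); (25|31)=+1, (21|31)=-1; sign (−1)^0·+1^2·-1^1 = -1.
(a,b)_13: α=4, u≡5; β=6, v≡8 (mod 13); (5|13)=-1, (8|13)=-1; sign (−1)^0·-1^6·-1^4 = +1.
|Ram(31, 57)| = 2, even; anisotropic at {19, 31}.

[19, 31]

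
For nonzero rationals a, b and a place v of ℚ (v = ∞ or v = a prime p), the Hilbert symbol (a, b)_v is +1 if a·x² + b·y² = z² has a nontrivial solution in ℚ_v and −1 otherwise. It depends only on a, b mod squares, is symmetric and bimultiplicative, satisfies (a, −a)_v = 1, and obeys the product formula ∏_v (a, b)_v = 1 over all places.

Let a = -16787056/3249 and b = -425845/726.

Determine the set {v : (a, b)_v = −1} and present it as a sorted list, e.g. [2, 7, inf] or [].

[3, 13, 23, inf]

(a, b) ≡ (-8671, -4830) mod (ℚ^×)²; places V = {2, 3, 5, 7, 11, 13, 19, 23, 29, ∞}.
(a,b)_23: α=1, u≡17; β=3, v≡15 (mod 23); (17|23)=-1, (15|23)=-1; sign (−1)^1·-1^3·-1^1 = -1.
(a,b)_3: α=-2, u≡2; β=-1, v≡1 (mod 3); (2|3)=-1, (1|3)=+1; sign (−1)^0·-1^-1·+1^-2 = -1.
(a,b)_29: α=1, u≡5; β=0, v≡20 (mod 29); (5|29)=+1, (20|29)=+1; sign (−1)^0·+1^0·+1^1 = +1.
(a,b)_19: α=-2, u≡10; β=0, v≡10 (mod 19); (10|19)=-1, (10|19)=-1; sign (−1)^0·-1^0·-1^-2 = +1.
(a,b)_13: α=1, u≡9; β=0, v≡2 (mod 13); (9|13)=+1, (2|13)=-1; sign (−1)^0·+1^0·-1^1 = -1.
(a,b)_7: α=0, u≡1; β=1, v≡6 (mod 7); (1|7)=+1, (6|7)=-1; sign (−1)^0·+1^1·-1^0 = +1.
(a,b)_11: α=2, u≡10; β=-2, v≡7 (mod 11); (10|11)=-1, (7|11)=-1; sign (−1)^0·-1^-2·-1^2 = +1.
(a,b)_2: α=4, β=-1; u≡1, v≡1 (mod 8); ε(u)ε(v)=0·0, αω(v)=4·0, βω(u)=-1·0; sum ≡ 0  ⇒  +1.
(a,b)_∞: sgn(-8671)=−, sgn(-4830)=−, so -1.
(a,b)_5: α=0, u≡1; β=1, v≡1 (mod 5); (1|5)=+1, (1|5)=+1; sign (−1)^0·+1^1·+1^0 = +1.
Ram(-8671, -4830) = {3, 13, 23, ∞}; no ℚ_3-point on the conic.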